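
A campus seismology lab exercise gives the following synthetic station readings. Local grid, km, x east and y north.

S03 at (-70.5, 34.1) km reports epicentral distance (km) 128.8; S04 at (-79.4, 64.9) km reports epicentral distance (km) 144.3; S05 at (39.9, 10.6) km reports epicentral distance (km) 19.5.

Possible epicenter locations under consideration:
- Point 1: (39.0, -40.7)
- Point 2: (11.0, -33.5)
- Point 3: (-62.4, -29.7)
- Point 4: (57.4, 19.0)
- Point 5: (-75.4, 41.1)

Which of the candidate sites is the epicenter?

Point 4

For each candidate, compare |candidate − station| to the reported distance:
Point 1: residuals S03 3.8, S04 14.4, S05 31.8 → max 31.8 km
Point 2: residuals S03 22.9, S04 10.7, S05 33.2 → max 33.2 km
Point 3: residuals S03 64.5, S04 48.2, S05 90.5 → max 90.5 km
Point 4: residuals S03 0.0, S04 0.0, S05 0.1 → max 0.1 km
Point 5: residuals S03 120.3, S04 120.2, S05 99.8 → max 120.3 km
Only Point 4 has all residuals ≈ 0.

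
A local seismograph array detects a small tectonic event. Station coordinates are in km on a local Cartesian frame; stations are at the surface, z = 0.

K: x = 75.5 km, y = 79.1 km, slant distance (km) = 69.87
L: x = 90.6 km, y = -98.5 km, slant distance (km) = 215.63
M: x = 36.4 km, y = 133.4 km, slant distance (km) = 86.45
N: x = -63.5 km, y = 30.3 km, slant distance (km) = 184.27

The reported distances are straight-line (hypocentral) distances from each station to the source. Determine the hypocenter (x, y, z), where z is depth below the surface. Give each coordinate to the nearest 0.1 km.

(91.8, 108.2, 61.4)

Each station gives a sphere (x−x_i)² + (y−y_i)² + z² = d_i² (stations at z=0).
Subtracting the K sphere from L and M: z² cancels, leaving linear equations in x and y:
30.2 x − 355.2 y = -35660.93
-78.2 x + 108.6 y = 4571.67
Solving: x ≈ 91.804, y ≈ 108.202 km (keep extra digits for the depth step; rounded: 91.8, 108.2).
Then from the K sphere: z² = 69.87² − (x − 75.5)² − (y − 79.1)² with x = 91.804, y = 108.202, so z ≈ 61.393 ≈ 61.4 km.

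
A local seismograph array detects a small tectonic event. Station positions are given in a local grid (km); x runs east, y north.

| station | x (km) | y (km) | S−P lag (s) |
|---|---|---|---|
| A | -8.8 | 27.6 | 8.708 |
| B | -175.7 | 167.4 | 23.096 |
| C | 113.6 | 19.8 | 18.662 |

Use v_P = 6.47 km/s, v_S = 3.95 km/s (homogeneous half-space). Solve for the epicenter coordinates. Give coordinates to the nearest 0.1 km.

Distance from S−P lag: d = Δt · v_P v_S / (v_P − v_S) = Δt · (6.47·3.95)/(6.47−3.95) ≈ 10.1415·Δt.
So d_A = 88.31, d_B = 234.23, d_C = 189.26 km.
Circle about each station: (x + 8.8)² + (y − 27.6)² = 88.31²; (x + 175.7)² + (y − 167.4)² = 234.23²; (x − 113.6)² + (y − 19.8)² = 189.26².
Subtracting pairs of circle equations eliminates x²+y² and gives linear equations (the radical axes):
-333.8 x + 279.6 y = 10989.01
244.8 x − 15.6 y = -15562.89
Solving the 2×2 system: x ≈ -66.1, y ≈ -39.6 km.

-66.1 km east, -39.6 km north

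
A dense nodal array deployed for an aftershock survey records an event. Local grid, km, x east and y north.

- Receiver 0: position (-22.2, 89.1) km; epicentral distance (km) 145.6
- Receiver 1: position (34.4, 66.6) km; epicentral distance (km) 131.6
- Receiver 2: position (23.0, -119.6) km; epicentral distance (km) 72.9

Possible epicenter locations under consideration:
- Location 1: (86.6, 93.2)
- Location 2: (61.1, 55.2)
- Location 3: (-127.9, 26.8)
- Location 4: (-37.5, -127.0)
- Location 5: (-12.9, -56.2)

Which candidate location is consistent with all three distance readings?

Location 5

For each candidate, compare |candidate − station| to the reported distance:
Location 1: residuals Receiver 0 36.7, Receiver 1 73.0, Receiver 2 149.2 → max 149.2 km
Location 2: residuals Receiver 0 55.7, Receiver 1 102.6, Receiver 2 106.0 → max 106.0 km
Location 3: residuals Receiver 0 22.9, Receiver 1 35.5, Receiver 2 137.3 → max 137.3 km
Location 4: residuals Receiver 0 71.0, Receiver 1 74.9, Receiver 2 11.9 → max 74.9 km
Location 5: residuals Receiver 0 0.0, Receiver 1 0.0, Receiver 2 0.0 → max 0.0 km
Only Location 5 has all residuals ≈ 0.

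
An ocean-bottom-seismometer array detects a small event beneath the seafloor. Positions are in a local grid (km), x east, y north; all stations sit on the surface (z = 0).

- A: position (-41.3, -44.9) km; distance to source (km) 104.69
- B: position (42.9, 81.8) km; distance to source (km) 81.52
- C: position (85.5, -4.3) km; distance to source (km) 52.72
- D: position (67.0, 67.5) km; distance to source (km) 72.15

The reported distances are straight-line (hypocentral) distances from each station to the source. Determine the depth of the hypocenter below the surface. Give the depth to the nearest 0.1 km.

Each station gives a sphere (x−x_i)² + (y−y_i)² + z² = d_i² (stations at z=0).
Subtracting the A sphere from B and C: z² cancels, leaving linear equations in x and y:
168.4 x + 253.4 y = 9124.44
253.6 x + 81.2 y = 11787.64
Solving: x ≈ 44.399, y ≈ 6.502 km (keep extra digits for the depth step; rounded: 44.4, 6.5).
Then from the A sphere: z² = 104.69² − (x + 41.3)² − (y + 44.9)² with x = 44.399, y = 6.502, so z ≈ 31.201 ≈ 31.2 km.

depth ≈ 31.2 km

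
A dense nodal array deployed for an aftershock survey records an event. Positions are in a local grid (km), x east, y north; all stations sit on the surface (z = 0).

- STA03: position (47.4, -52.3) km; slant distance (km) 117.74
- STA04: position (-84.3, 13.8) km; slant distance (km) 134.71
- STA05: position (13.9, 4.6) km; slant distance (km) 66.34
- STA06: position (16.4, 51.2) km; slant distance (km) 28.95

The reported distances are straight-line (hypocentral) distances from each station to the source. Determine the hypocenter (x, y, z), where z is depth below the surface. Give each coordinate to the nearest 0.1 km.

Each station gives a sphere (x−x_i)² + (y−y_i)² + z² = d_i² (stations at z=0).
Subtracting the STA03 sphere from STA04 and STA05: z² cancels, leaving linear equations in x and y:
-263.4 x + 132.2 y = -1969.20
-67.0 x + 113.8 y = 4694.03
Solving: x ≈ 39.997, y ≈ 64.797 km (keep extra digits for the depth step; rounded: 40.0, 64.8).
Then from the STA03 sphere: z² = 117.74² − (x − 47.4)² − (y + 52.3)² with x = 39.997, y = 64.797, so z ≈ 9.808 ≈ 9.8 km.

(40.0, 64.8, 9.8)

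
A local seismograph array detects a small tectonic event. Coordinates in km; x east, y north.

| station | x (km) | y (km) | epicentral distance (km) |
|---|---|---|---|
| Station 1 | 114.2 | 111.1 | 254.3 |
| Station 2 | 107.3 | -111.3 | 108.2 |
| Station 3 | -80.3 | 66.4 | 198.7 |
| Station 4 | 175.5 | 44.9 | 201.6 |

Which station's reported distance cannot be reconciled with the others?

Station 4

Solve using three stations at a time. Using Station 1, Station 2, Station 3 (subtract circle equations pairwise → linear system) gives (x, y) ≈ (-0.8, -115.7).
Distances from that point to each station vs reported:
  Station 1: calculated 254.3 vs reported 254.3 → residual 0.0 km
  Station 2: calculated 108.2 vs reported 108.2 → residual 0.0 km
  Station 3: calculated 198.7 vs reported 198.7 → residual 0.0 km
  Station 4: calculated 238.5 vs reported 201.6 → residual 36.9 km
Station 1, Station 2, Station 3 are mutually consistent (residuals ≈ 0); Station 4 is off by 36.9 km.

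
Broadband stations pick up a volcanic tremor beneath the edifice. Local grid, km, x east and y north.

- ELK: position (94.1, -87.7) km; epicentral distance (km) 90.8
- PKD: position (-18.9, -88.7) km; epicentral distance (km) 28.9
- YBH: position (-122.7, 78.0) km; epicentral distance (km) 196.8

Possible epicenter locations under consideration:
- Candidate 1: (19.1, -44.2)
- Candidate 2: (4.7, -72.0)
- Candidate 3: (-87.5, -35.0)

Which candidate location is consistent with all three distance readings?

For each candidate, compare |candidate − station| to the reported distance:
Candidate 1: residuals ELK 4.1, PKD 29.6, YBH 9.6 → max 29.6 km
Candidate 2: residuals ELK 0.0, PKD 0.0, YBH 0.0 → max 0.0 km
Candidate 3: residuals ELK 98.3, PKD 58.2, YBH 78.4 → max 98.3 km
Only Candidate 2 has all residuals ≈ 0.

Candidate 2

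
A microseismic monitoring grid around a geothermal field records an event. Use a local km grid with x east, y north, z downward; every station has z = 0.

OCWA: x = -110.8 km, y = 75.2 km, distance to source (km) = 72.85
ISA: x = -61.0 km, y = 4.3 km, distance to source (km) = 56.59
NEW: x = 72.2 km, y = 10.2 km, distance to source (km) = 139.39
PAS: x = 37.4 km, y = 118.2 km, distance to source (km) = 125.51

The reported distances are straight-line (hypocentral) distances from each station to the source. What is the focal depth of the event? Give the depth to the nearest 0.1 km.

Each station gives a sphere (x−x_i)² + (y−y_i)² + z² = d_i² (stations at z=0).
Subtracting the OCWA sphere from ISA and NEW: z² cancels, leaving linear equations in x and y:
99.6 x − 141.8 y = -12087.50
366.0 x − 130.0 y = -26737.25
Solving: x ≈ -56.994, y ≈ 45.211 km (keep extra digits for the depth step; rounded: -57.0, 45.2).
Then from the OCWA sphere: z² = 72.85² − (x + 110.8)² − (y − 75.2)² with x = -56.994, y = 45.211, so z ≈ 38.893 ≈ 38.9 km.

depth ≈ 38.9 km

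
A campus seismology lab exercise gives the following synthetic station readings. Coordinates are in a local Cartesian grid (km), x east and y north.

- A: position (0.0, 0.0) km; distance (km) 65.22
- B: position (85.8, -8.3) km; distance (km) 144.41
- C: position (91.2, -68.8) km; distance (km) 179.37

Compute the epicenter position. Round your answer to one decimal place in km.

Circle about each station: x² + y² = 65.22²; (x − 85.8)² + (y + 8.3)² = 144.41²; (x − 91.2)² + (y + 68.8)² = 179.37².
Subtracting pairs of circle equations eliminates x²+y² and gives linear equations (the radical axes):
171.6 x − 16.6 y = -9170.07
182.4 x − 137.6 y = -14869.07
Solving the 2×2 system: x ≈ -49.3, y ≈ 42.7 km.

(-49.3, 42.7)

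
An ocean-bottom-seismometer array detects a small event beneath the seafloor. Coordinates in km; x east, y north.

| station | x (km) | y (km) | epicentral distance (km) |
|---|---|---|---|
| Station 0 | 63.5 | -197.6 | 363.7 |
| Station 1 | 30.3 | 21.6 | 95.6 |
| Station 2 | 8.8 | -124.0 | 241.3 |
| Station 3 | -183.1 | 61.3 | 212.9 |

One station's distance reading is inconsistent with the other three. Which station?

Station 0

Solve using three stations at a time. Using Station 1, Station 2, Station 3 (subtract circle equations pairwise → linear system) gives (x, y) ≈ (22.4, 116.9).
Distances from that point to each station vs reported:
  Station 0: calculated 317.2 vs reported 363.7 → residual 46.5 km
  Station 1: calculated 95.7 vs reported 95.6 → residual 0.1 km
  Station 2: calculated 241.3 vs reported 241.3 → residual 0.0 km
  Station 3: calculated 212.9 vs reported 212.9 → residual 0.0 km
Station 1, Station 2, Station 3 are mutually consistent (residuals ≈ 0); Station 0 is off by 46.5 km.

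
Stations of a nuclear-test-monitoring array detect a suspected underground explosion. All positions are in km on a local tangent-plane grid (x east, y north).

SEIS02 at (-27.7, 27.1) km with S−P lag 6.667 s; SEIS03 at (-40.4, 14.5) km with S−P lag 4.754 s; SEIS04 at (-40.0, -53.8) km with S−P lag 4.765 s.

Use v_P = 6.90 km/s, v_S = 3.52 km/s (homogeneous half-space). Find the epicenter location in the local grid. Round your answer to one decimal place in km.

(-38.4, -19.6)

Distance from S−P lag: d = Δt · v_P v_S / (v_P − v_S) = Δt · (6.90·3.52)/(6.90−3.52) ≈ 7.1858·Δt.
So d_SEIS02 = 47.91, d_SEIS03 = 34.16, d_SEIS04 = 34.24 km.
Circle about each station: (x + 27.7)² + (y − 27.1)² = 47.91²; (x + 40.4)² + (y − 14.5)² = 34.16²; (x + 40.0)² + (y + 53.8)² = 34.24².
Subtracting the SEIS02 equation from the SEIS03 and SEIS04 equations removes the quadratic terms:
-25.4 x − 25.2 y = 1469.17
-24.6 x − 161.8 y = 4115.73
Solving the 2×2 system: x ≈ -38.4, y ≈ -19.6 km.
Check against SEIS02 (with the unrounded x, y): √((x + 27.7)²+(y − 27.1)²) = 47.91 ≈ 47.91 km. ✓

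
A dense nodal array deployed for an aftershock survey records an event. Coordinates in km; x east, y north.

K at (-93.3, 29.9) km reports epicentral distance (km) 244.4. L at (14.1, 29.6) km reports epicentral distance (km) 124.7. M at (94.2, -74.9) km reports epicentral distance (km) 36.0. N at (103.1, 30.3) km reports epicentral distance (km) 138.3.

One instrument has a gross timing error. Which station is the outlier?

Solve using three stations at a time. Using K, M, N (subtract circle equations pairwise → linear system) gives (x, y) ≈ (108.6, -107.9).
Distances from that point to each station vs reported:
  K: calculated 244.4 vs reported 244.4 → residual 0.0 km
  L: calculated 166.8 vs reported 124.7 → residual 42.1 km
  M: calculated 36.0 vs reported 36.0 → residual 0.0 km
  N: calculated 138.3 vs reported 138.3 → residual 0.0 km
K, M, N are mutually consistent (residuals ≈ 0); L is off by 42.1 km.

L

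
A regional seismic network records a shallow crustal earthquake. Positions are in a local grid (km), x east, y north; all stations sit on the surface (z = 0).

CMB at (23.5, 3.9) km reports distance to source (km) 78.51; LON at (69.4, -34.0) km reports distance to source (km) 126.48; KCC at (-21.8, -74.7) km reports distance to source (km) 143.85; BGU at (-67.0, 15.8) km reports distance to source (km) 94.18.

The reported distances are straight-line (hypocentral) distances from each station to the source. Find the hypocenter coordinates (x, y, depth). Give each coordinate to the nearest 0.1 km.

(-0.5, 57.8, 51.8)

Each station gives a sphere (x−x_i)² + (y−y_i)² + z² = d_i² (stations at z=0).
Subtracting the CMB sphere from LON and KCC: z² cancels, leaving linear equations in x and y:
91.8 x − 75.8 y = -4428.47
-90.6 x − 157.2 y = -9041.13
Solving: x ≈ -0.509, y ≈ 57.807 km (keep extra digits for the depth step; rounded: -0.5, 57.8).
Then from the CMB sphere: z² = 78.51² − (x − 23.5)² − (y − 3.9)² with x = -0.509, y = 57.807, so z ≈ 51.782 ≈ 51.8 km.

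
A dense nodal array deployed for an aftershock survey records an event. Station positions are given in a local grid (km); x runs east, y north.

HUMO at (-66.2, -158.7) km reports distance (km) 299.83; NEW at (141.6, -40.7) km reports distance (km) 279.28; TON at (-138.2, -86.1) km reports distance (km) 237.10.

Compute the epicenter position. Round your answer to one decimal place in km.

(-70.4, 141.1)

Circle about each station: (x + 66.2)² + (y + 158.7)² = 299.83²; (x − 141.6)² + (y + 40.7)² = 279.28²; (x + 138.2)² + (y + 86.1)² = 237.10².
Subtracting the HUMO equation from the NEW and TON equations removes the quadratic terms:
415.6 x + 236.0 y = 4039.63
-144.0 x + 145.2 y = 30625.94
Solving the 2×2 system: x ≈ -70.4, y ≈ 141.1 km.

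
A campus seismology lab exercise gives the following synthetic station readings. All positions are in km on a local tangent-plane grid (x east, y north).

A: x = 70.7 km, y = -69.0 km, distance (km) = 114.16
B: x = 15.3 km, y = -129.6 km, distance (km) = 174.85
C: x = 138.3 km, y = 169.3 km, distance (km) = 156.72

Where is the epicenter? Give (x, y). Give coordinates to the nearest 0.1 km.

Circle about each station: (x − 70.7)² + (y + 69.0)² = 114.16²; (x − 15.3)² + (y + 129.6)² = 174.85²; (x − 138.3)² + (y − 169.3)² = 156.72².
Subtracting the A equation from the B and C equations removes the quadratic terms:
-110.8 x − 121.2 y = -10269.26
135.2 x + 476.6 y = 26501.24
Solving the 2×2 system: x ≈ 46.2, y ≈ 42.5 km.
Check against A (with the unrounded x, y): √((x − 70.7)²+(y + 69.0)²) = 114.16 ≈ 114.16 km. ✓

x ≈ 46.2 km, y ≈ 42.5 km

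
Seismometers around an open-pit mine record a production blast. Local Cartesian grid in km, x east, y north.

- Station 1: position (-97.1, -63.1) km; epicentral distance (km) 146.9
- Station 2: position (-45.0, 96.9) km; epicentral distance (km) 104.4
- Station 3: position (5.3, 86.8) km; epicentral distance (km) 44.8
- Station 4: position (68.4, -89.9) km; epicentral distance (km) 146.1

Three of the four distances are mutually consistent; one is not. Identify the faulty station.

Station 2

Solve using three stations at a time. Using Station 1, Station 3, Station 4 (subtract circle equations pairwise → linear system) gives (x, y) ≈ (5.5, 42.0).
Distances from that point to each station vs reported:
  Station 1: calculated 146.9 vs reported 146.9 → residual 0.0 km
  Station 2: calculated 74.6 vs reported 104.4 → residual 29.8 km
  Station 3: calculated 44.8 vs reported 44.8 → residual 0.0 km
  Station 4: calculated 146.1 vs reported 146.1 → residual 0.0 km
Station 1, Station 3, Station 4 are mutually consistent (residuals ≈ 0); Station 2 is off by 29.8 km.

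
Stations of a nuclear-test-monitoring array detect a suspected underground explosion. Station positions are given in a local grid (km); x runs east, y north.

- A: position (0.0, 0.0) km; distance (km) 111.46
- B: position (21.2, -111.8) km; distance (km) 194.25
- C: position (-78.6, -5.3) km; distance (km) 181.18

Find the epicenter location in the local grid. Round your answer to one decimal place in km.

Circle about each station: x² + y² = 111.46²; (x − 21.2)² + (y + 111.8)² = 194.25²; (x + 78.6)² + (y + 5.3)² = 181.18².
Subtracting the A equation from the B and C equations removes the quadratic terms:
42.4 x − 223.6 y = -12361.05
-157.2 x − 10.6 y = -14196.81
Solving the 2×2 system: x ≈ 85.5, y ≈ 71.5 km.

x ≈ 85.5 km, y ≈ 71.5 km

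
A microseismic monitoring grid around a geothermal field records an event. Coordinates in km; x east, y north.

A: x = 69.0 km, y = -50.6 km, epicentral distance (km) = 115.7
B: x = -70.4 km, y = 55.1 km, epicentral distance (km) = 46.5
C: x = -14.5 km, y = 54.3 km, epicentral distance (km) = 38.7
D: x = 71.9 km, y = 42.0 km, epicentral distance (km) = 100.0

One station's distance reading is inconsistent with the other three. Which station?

Solve using three stations at a time. Using A, C, D (subtract circle equations pairwise → linear system) gives (x, y) ≈ (-24.9, 17.0).
Distances from that point to each station vs reported:
  A: calculated 115.7 vs reported 115.7 → residual 0.0 km
  B: calculated 59.3 vs reported 46.5 → residual 12.8 km
  C: calculated 38.8 vs reported 38.7 → residual 0.1 km
  D: calculated 100.0 vs reported 100.0 → residual 0.0 km
A, C, D are mutually consistent (residuals ≈ 0); B is off by 12.8 km.

B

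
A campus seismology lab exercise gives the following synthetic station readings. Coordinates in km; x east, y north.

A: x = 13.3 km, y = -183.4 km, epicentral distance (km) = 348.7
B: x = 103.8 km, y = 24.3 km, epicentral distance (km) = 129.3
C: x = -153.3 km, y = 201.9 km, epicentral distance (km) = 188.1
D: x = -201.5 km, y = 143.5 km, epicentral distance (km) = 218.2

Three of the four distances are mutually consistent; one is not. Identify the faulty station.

A

Solve using three stations at a time. Using B, C, D (subtract circle equations pairwise → linear system) gives (x, y) ≈ (15.2, 118.4).
Distances from that point to each station vs reported:
  A: calculated 301.8 vs reported 348.7 → residual 46.9 km
  B: calculated 129.2 vs reported 129.3 → residual 0.1 km
  C: calculated 188.1 vs reported 188.1 → residual 0.0 km
  D: calculated 218.2 vs reported 218.2 → residual 0.0 km
B, C, D are mutually consistent (residuals ≈ 0); A is off by 46.9 km.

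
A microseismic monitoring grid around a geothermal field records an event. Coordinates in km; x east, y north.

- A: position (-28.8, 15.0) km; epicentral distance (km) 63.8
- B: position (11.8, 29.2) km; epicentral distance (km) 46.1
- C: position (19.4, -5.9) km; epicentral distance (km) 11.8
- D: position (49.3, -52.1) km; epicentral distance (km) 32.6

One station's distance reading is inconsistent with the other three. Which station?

D

Solve using three stations at a time. Using A, B, C (subtract circle equations pairwise → linear system) gives (x, y) ≈ (28.1, -13.9).
Distances from that point to each station vs reported:
  A: calculated 63.8 vs reported 63.8 → residual 0.0 km
  B: calculated 46.1 vs reported 46.1 → residual 0.0 km
  C: calculated 11.8 vs reported 11.8 → residual 0.0 km
  D: calculated 43.7 vs reported 32.6 → residual 11.1 km
A, B, C are mutually consistent (residuals ≈ 0); D is off by 11.1 km.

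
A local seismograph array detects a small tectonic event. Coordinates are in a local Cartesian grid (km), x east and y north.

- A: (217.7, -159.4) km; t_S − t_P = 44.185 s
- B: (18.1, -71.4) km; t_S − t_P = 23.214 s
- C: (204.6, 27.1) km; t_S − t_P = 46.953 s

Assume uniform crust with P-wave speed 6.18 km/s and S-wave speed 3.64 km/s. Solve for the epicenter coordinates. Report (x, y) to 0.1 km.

Distance from S−P lag: d = Δt · v_P v_S / (v_P − v_S) = Δt · (6.18·3.64)/(6.18−3.64) ≈ 8.8564·Δt.
So d_A = 391.32, d_B = 205.59, d_C = 415.83 km.
Circle about each station: (x − 217.7)² + (y + 159.4)² = 391.32²; (x − 18.1)² + (y + 71.4)² = 205.59²; (x − 204.6)² + (y − 27.1)² = 415.83².
Subtracting the A equation from the B and C equations removes the quadratic terms:
-399.2 x + 176.0 y = 43488.01
-26.2 x + 373.0 y = -49989.33
Solving the 2×2 system: x ≈ -173.4, y ≈ -146.2 km.
Check against A (with the unrounded x, y): √((x − 217.7)²+(y + 159.4)²) = 391.32 ≈ 391.32 km. ✓

x ≈ -173.4 km, y ≈ -146.2 km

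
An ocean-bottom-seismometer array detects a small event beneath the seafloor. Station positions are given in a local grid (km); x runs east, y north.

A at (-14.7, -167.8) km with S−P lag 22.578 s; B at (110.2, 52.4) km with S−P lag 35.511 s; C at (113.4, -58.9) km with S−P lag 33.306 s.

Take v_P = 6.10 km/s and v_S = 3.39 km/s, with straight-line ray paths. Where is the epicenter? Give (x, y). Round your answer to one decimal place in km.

x ≈ -140.6 km, y ≈ -50.2 km

Distance from S−P lag: d = Δt · v_P v_S / (v_P − v_S) = Δt · (6.10·3.39)/(6.10−3.39) ≈ 7.6306·Δt.
So d_A = 172.28, d_B = 270.97, d_C = 254.15 km.
Circle about each station: (x + 14.7)² + (y + 167.8)² = 172.28²; (x − 110.2)² + (y − 52.4)² = 270.97²; (x − 113.4)² + (y + 58.9)² = 254.15².
Subtracting the A equation from the B and C equations removes the quadratic terms:
249.8 x + 440.4 y = -57227.47
256.2 x + 217.8 y = -46955.98
Solving the 2×2 system: x ≈ -140.6, y ≈ -50.2 km.
Check against A (with the unrounded x, y): √((x + 14.7)²+(y + 167.8)²) = 172.30 ≈ 172.28 km. ✓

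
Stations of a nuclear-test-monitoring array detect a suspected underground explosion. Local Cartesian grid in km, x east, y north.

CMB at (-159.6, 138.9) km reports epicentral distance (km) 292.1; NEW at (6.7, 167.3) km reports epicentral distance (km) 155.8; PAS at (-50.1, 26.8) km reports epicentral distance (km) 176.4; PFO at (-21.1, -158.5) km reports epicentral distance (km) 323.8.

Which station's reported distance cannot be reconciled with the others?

PFO

Solve using three stations at a time. Using CMB, NEW, PAS (subtract circle equations pairwise → linear system) gives (x, y) ≈ (122.5, 63.1).
Distances from that point to each station vs reported:
  CMB: calculated 292.1 vs reported 292.1 → residual 0.0 km
  NEW: calculated 155.7 vs reported 155.8 → residual 0.1 km
  PAS: calculated 176.3 vs reported 176.4 → residual 0.1 km
  PFO: calculated 264.1 vs reported 323.8 → residual 59.7 km
CMB, NEW, PAS are mutually consistent (residuals ≈ 0); PFO is off by 59.7 km.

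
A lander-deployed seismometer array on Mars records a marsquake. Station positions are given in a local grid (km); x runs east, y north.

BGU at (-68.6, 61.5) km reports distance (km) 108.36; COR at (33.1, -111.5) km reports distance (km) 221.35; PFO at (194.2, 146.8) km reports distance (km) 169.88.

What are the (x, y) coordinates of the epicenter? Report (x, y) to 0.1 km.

x ≈ 28.4 km, y ≈ 109.8 km

Circle about each station: (x + 68.6)² + (y − 61.5)² = 108.36²; (x − 33.1)² + (y + 111.5)² = 221.35²; (x − 194.2)² + (y − 146.8)² = 169.88².
Subtracting pairs of circle equations eliminates x²+y² and gives linear equations (the radical axes):
203.4 x − 346.0 y = -32214.28
525.6 x + 170.6 y = 33658.35
Solving the 2×2 system: x ≈ 28.4, y ≈ 109.8 km.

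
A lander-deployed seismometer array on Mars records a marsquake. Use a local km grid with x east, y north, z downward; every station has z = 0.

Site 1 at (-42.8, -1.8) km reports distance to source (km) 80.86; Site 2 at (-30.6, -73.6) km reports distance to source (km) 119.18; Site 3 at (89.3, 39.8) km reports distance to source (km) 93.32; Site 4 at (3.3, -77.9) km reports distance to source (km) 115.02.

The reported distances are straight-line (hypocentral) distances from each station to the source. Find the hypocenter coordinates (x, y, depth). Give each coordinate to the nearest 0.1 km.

Each station gives a sphere (x−x_i)² + (y−y_i)² + z² = d_i² (stations at z=0).
Subtracting the Site 1 sphere from Site 2 and Site 3: z² cancels, leaving linear equations in x and y:
24.4 x − 143.6 y = -3147.29
264.2 x + 83.2 y = 5553.17
Solving: x ≈ 13.400, y ≈ 24.194 km (keep extra digits for the depth step; rounded: 13.4, 24.2).
Then from the Site 1 sphere: z² = 80.86² − (x + 42.8)² − (y + 1.8)² with x = 13.400, y = 24.194, so z ≈ 52.002 ≈ 52.0 km.

x ≈ 13.4 km, y ≈ 24.2 km, depth ≈ 52.0 km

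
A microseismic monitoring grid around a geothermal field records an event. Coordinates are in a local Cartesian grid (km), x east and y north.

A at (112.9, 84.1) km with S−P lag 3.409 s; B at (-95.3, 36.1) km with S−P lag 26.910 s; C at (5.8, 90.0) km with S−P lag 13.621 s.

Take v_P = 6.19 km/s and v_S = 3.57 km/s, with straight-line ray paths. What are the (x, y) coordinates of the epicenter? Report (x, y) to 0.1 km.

Distance from S−P lag: d = Δt · v_P v_S / (v_P − v_S) = Δt · (6.19·3.57)/(6.19−3.57) ≈ 8.4345·Δt.
So d_A = 28.75, d_B = 226.97, d_C = 114.89 km.
Circle about each station: (x − 112.9)² + (y − 84.1)² = 28.75²; (x + 95.3)² + (y − 36.1)² = 226.97²; (x − 5.8)² + (y − 90.0)² = 114.89².
Subtracting the A equation from the B and C equations removes the quadratic terms:
-416.4 x − 96.0 y = -60122.74
-214.2 x + 11.8 y = -24058.73
Solving the 2×2 system: x ≈ 118.5, y ≈ 112.3 km.
Check against A (with the unrounded x, y): √((x − 112.9)²+(y − 84.1)²) = 28.72 ≈ 28.75 km. ✓

x ≈ 118.5 km, y ≈ 112.3 km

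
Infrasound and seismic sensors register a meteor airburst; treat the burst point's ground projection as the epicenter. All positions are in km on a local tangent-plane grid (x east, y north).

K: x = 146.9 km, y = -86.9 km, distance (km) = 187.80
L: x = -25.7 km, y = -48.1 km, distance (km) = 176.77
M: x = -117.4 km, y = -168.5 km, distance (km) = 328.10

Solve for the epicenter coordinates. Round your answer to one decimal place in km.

(84.4, 90.2)

Circle about each station: (x − 146.9)² + (y + 86.9)² = 187.80²; (x + 25.7)² + (y + 48.1)² = 176.77²; (x + 117.4)² + (y + 168.5)² = 328.10².
Subtracting the K equation from the L and M equations removes the quadratic terms:
-345.2 x + 77.6 y = -22135.91
-528.6 x − 163.2 y = -59336.98
Solving the 2×2 system: x ≈ 84.4, y ≈ 90.2 km.
Check against K (with the unrounded x, y): √((x − 146.9)²+(y + 86.9)²) = 187.81 ≈ 187.80 km. ✓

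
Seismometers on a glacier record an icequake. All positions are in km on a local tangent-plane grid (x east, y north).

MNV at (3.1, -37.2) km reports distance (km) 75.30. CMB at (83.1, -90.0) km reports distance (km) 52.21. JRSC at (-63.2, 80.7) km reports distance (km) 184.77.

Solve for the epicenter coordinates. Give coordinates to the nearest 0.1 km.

(78.4, -38.0)

Circle about each station: (x − 3.1)² + (y + 37.2)² = 75.30²; (x − 83.1)² + (y + 90.0)² = 52.21²; (x + 63.2)² + (y − 80.7)² = 184.77².
Subtracting the MNV equation from the CMB and JRSC equations removes the quadratic terms:
160.0 x − 105.6 y = 16556.37
-132.6 x + 235.8 y = -19356.58
Solving the 2×2 system: x ≈ 78.4, y ≈ -38.0 km.
Check against MNV (with the unrounded x, y): √((x − 3.1)²+(y + 37.2)²) = 75.30 ≈ 75.30 km. ✓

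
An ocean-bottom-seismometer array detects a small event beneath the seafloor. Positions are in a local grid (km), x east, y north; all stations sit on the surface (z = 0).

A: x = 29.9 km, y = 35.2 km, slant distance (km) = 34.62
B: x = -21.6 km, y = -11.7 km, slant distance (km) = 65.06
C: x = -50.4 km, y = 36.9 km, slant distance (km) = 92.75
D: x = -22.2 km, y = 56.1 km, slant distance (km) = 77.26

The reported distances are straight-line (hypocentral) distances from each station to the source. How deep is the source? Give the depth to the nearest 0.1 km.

Each station gives a sphere (x−x_i)² + (y−y_i)² + z² = d_i² (stations at z=0).
Subtracting the A sphere from B and C: z² cancels, leaving linear equations in x and y:
-103.0 x − 93.8 y = -4563.86
-160.6 x + 3.4 y = -5635.30
Solving: x ≈ 35.299, y ≈ 9.895 km (keep extra digits for the depth step; rounded: 35.3, 9.9).
Then from the A sphere: z² = 34.62² − (x − 29.9)² − (y − 35.2)² with x = 35.299, y = 9.895, so z ≈ 23.001 ≈ 23.0 km.

depth ≈ 23.0 km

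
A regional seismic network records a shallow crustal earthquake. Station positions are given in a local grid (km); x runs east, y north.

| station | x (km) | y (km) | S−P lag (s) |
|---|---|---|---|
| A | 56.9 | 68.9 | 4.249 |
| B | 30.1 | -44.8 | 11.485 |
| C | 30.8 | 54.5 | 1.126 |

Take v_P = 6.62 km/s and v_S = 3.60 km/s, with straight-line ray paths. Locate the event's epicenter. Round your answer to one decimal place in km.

32.6 km east, 45.8 km north

Distance from S−P lag: d = Δt · v_P v_S / (v_P − v_S) = Δt · (6.62·3.60)/(6.62−3.60) ≈ 7.8914·Δt.
So d_A = 33.53, d_B = 90.63, d_C = 8.89 km.
Circle about each station: (x − 56.9)² + (y − 68.9)² = 33.53²; (x − 30.1)² + (y + 44.8)² = 90.63²; (x − 30.8)² + (y − 54.5)² = 8.89².
Subtracting the A equation from the B and C equations removes the quadratic terms:
-53.6 x − 227.4 y = -12161.31
-52.2 x − 28.8 y = -3020.70
Solving the 2×2 system: x ≈ 32.6, y ≈ 45.8 km.
Check against A (with the unrounded x, y): √((x − 56.9)²+(y − 68.9)²) = 33.53 ≈ 33.53 km. ✓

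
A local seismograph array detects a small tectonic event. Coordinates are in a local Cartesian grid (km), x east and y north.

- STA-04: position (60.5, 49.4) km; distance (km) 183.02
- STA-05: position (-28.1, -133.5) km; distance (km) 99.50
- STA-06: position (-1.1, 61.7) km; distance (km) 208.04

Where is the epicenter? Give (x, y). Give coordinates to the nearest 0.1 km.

(71.4, -133.3)

Circle about each station: (x − 60.5)² + (y − 49.4)² = 183.02²; (x + 28.1)² + (y + 133.5)² = 99.50²; (x + 1.1)² + (y − 61.7)² = 208.04².
Subtracting the STA-04 equation from the STA-05 and STA-06 equations removes the quadratic terms:
-177.2 x − 365.8 y = 36107.32
-123.2 x + 24.6 y = -12076.83
Solving the 2×2 system: x ≈ 71.4, y ≈ -133.3 km.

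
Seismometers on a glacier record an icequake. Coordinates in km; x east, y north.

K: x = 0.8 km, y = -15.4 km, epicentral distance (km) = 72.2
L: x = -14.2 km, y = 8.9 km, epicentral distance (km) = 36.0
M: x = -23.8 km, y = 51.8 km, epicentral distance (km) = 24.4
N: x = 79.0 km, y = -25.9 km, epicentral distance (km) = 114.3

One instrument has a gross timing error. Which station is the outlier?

L

Solve using three stations at a time. Using K, M, N (subtract circle equations pairwise → linear system) gives (x, y) ≈ (0.1, 56.8).
Distances from that point to each station vs reported:
  K: calculated 72.2 vs reported 72.2 → residual 0.0 km
  L: calculated 50.0 vs reported 36.0 → residual 14.0 km
  M: calculated 24.4 vs reported 24.4 → residual 0.0 km
  N: calculated 114.3 vs reported 114.3 → residual 0.0 km
K, M, N are mutually consistent (residuals ≈ 0); L is off by 14.0 km.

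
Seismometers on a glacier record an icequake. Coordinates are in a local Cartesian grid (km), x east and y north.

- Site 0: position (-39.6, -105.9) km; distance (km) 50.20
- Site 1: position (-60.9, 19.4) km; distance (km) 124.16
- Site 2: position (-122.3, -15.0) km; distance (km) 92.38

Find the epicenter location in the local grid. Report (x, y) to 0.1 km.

-89.6 km east, -101.4 km north

Circle about each station: (x + 39.6)² + (y + 105.9)² = 50.20²; (x + 60.9)² + (y − 19.4)² = 124.16²; (x + 122.3)² + (y + 15.0)² = 92.38².
Subtracting the Site 0 equation from the Site 1 and Site 2 equations removes the quadratic terms:
-42.6 x + 250.6 y = -21593.47
-165.4 x + 181.8 y = -3614.70
Solving the 2×2 system: x ≈ -89.6, y ≈ -101.4 km.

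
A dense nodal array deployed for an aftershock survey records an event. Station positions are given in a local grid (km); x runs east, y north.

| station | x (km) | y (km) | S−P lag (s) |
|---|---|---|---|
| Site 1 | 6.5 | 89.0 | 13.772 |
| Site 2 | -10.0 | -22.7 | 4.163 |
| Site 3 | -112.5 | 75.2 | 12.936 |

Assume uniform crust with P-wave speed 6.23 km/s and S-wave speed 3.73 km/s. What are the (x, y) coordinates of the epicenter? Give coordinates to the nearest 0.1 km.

x ≈ -48.5 km, y ≈ -26.6 km

Distance from S−P lag: d = Δt · v_P v_S / (v_P − v_S) = Δt · (6.23·3.73)/(6.23−3.73) ≈ 9.2952·Δt.
So d_Site 1 = 128.01, d_Site 2 = 38.70, d_Site 3 = 120.24 km.
Circle about each station: (x − 6.5)² + (y − 89.0)² = 128.01²; (x + 10.0)² + (y + 22.7)² = 38.70²; (x + 112.5)² + (y − 75.2)² = 120.24².
Subtracting the Site 1 equation from the Site 2 and Site 3 equations removes the quadratic terms:
-33.0 x − 223.4 y = 7540.91
-238.0 x − 27.6 y = 12276.94
Solving the 2×2 system: x ≈ -48.5, y ≈ -26.6 km.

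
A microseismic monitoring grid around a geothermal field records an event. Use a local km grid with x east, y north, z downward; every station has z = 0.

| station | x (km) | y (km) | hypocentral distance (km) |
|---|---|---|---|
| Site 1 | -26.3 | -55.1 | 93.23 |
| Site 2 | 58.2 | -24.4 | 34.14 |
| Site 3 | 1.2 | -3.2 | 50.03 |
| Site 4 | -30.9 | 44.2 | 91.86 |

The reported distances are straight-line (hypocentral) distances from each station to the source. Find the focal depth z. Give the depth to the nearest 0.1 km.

21.5 km

Each station gives a sphere (x−x_i)² + (y−y_i)² + z² = d_i² (stations at z=0).
Subtracting the Site 1 sphere from Site 2 and Site 3: z² cancels, leaving linear equations in x and y:
169.0 x + 61.4 y = 7781.19
55.0 x + 103.8 y = 2472.81
Solving: x ≈ 46.301, y ≈ -0.710 km (keep extra digits for the depth step; rounded: 46.3, -0.7).
Then from the Site 1 sphere: z² = 93.23² − (x + 26.3)² − (y + 55.1)² with x = 46.301, y = -0.710, so z ≈ 21.509 ≈ 21.5 km.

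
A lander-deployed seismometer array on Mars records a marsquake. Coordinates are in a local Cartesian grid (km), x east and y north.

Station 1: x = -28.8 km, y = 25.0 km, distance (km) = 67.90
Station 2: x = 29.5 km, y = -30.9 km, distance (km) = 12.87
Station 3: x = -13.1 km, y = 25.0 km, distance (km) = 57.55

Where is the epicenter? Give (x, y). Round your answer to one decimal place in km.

(20.4, -21.8)

Circle about each station: (x + 28.8)² + (y − 25.0)² = 67.90²; (x − 29.5)² + (y + 30.9)² = 12.87²; (x + 13.1)² + (y − 25.0)² = 57.55².
Subtracting the Station 1 equation from the Station 2 and Station 3 equations removes the quadratic terms:
116.6 x − 111.8 y = 4815.39
31.4 x + 0.0 y = 640.58
Solving the 2×2 system: x ≈ 20.4, y ≈ -21.8 km.
Check against Station 1 (with the unrounded x, y): √((x + 28.8)²+(y − 25.0)²) = 67.90 ≈ 67.90 km. ✓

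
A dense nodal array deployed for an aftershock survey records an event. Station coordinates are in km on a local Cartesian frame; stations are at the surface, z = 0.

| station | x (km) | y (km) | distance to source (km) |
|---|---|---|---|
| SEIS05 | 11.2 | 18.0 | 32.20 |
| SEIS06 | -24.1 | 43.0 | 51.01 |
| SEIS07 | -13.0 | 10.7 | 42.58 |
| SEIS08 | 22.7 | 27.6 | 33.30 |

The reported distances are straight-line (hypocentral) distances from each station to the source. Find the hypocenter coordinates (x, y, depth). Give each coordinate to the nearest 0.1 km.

Each station gives a sphere (x−x_i)² + (y−y_i)² + z² = d_i² (stations at z=0).
Subtracting the SEIS05 sphere from SEIS06 and SEIS07: z² cancels, leaving linear equations in x and y:
-70.6 x + 50.0 y = 415.19
-48.4 x − 14.6 y = -942.17
Solving: x ≈ 11.895, y ≈ 25.099 km (keep extra digits for the depth step; rounded: 11.9, 25.1).
Then from the SEIS05 sphere: z² = 32.20² − (x − 11.2)² − (y − 18.0)² with x = 11.895, y = 25.099, so z ≈ 31.400 ≈ 31.4 km.

(11.9, 25.1, 31.4)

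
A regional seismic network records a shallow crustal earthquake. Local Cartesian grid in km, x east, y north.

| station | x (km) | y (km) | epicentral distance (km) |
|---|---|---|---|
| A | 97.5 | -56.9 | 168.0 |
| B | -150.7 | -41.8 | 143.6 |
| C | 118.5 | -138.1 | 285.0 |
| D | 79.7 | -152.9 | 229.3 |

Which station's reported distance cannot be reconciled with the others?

C

Solve using three stations at a time. Using A, B, D (subtract circle equations pairwise → linear system) gives (x, y) ≈ (-36.2, 45.1).
Distances from that point to each station vs reported:
  A: calculated 168.1 vs reported 168.0 → residual 0.1 km
  B: calculated 143.8 vs reported 143.6 → residual 0.2 km
  C: calculated 239.7 vs reported 285.0 → residual 45.3 km
  D: calculated 229.4 vs reported 229.3 → residual 0.1 km
A, B, D are mutually consistent (residuals ≈ 0); C is off by 45.3 km.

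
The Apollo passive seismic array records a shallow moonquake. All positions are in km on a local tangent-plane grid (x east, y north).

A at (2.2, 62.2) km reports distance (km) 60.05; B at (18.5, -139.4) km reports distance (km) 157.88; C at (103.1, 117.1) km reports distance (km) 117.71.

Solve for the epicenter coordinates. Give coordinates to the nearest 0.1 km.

x ≈ 41.5 km, y ≈ 16.8 km

Circle about each station: (x − 2.2)² + (y − 62.2)² = 60.05²; (x − 18.5)² + (y + 139.4)² = 157.88²; (x − 103.1)² + (y − 117.1)² = 117.71².
Subtracting the A equation from the B and C equations removes the quadratic terms:
32.6 x − 403.2 y = -5419.16
201.8 x + 109.8 y = 10218.70
Solving the 2×2 system: x ≈ 41.5, y ≈ 16.8 km.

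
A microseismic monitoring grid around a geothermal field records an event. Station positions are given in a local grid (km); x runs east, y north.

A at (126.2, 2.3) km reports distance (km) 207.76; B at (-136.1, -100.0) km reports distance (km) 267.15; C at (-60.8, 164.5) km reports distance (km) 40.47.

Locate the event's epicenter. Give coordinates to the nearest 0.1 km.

x ≈ -26.2 km, y ≈ 143.5 km

Circle about each station: (x − 126.2)² + (y − 2.3)² = 207.76²; (x + 136.1)² + (y + 100.0)² = 267.15²; (x + 60.8)² + (y − 164.5)² = 40.47².
Subtracting the A equation from the B and C equations removes the quadratic terms:
-524.6 x − 204.6 y = -15613.42
-374.0 x + 324.4 y = 56351.56
Solving the 2×2 system: x ≈ -26.2, y ≈ 143.5 km.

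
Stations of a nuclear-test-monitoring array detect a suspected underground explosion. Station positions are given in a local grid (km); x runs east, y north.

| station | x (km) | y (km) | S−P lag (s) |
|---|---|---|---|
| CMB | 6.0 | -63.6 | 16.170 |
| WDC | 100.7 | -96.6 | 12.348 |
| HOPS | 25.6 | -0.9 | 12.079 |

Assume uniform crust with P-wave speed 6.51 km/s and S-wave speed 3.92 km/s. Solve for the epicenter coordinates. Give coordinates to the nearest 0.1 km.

Distance from S−P lag: d = Δt · v_P v_S / (v_P − v_S) = Δt · (6.51·3.92)/(6.51−3.92) ≈ 9.8530·Δt.
So d_CMB = 159.32, d_WDC = 121.66, d_HOPS = 119.01 km.
Circle about each station: (x − 6.0)² + (y + 63.6)² = 159.32²; (x − 100.7)² + (y + 96.6)² = 121.66²; (x − 25.6)² + (y + 0.9)² = 119.01².
Subtracting the CMB equation from the WDC and HOPS equations removes the quadratic terms:
189.4 x − 66.0 y = 25972.80
39.2 x + 125.4 y = 7794.69
Solving the 2×2 system: x ≈ 143.2, y ≈ 17.4 km.

x ≈ 143.2 km, y ≈ 17.4 km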